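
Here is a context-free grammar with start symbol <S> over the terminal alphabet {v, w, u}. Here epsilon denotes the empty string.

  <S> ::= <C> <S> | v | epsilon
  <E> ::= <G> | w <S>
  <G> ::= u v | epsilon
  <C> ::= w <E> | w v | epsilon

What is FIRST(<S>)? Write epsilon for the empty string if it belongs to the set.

{epsilon, v, w}

FIRST(<G>) = {epsilon, u}
FIRST(<C>) = {epsilon, w}
FIRST(<S>) = {epsilon, v, w}  (via <C> <S>)
FIRST(<E>) = {epsilon, u, w}  (via <G>)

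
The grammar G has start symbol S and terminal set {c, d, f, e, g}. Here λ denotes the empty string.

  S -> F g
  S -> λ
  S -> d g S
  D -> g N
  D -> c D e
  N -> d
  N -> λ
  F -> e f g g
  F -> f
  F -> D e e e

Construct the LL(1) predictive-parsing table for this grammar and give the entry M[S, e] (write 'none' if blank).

FIRST(D): from D->g N we get {g}; from D->c D e we get {c}. So FIRST(D) = {c, g}.
FIRST(N): from N->d we get {d}; from N->λ we get {λ}. So FIRST(N) = {λ, d}.
FIRST(F): from F->e f g g we get {e}; from F->f we get {f}; from F->D e e e we get {c, g}. So FIRST(F) = {c, e, f, g}.
FIRST(S): from S->F g we get {c, e, f, g}; from S->λ we get {λ}; from S->d g S we get {d}. So FIRST(S) = {λ, c, d, e, f, g}.
FOLLOW(S) includes $ since S is the start symbol.
FOLLOW(S): in S->d g S, the suffix after S is empty (adds nothing new). Thus FOLLOW(S) = {$}.
For S -> F g: FIRST(F g) = {c, e, f, g}, so it goes in M[S, t] for t ∈ {c, e, f, g}.
For S -> λ: FIRST(λ) = {λ}, so it goes in M[S, t] for t ∈ {}; since λ ∈ FIRST, also for every t ∈ FOLLOW(S) = {$}.
For S -> d g S: FIRST(d g S) = {d}, so it goes in M[S, t] for t ∈ {d}.

S -> F g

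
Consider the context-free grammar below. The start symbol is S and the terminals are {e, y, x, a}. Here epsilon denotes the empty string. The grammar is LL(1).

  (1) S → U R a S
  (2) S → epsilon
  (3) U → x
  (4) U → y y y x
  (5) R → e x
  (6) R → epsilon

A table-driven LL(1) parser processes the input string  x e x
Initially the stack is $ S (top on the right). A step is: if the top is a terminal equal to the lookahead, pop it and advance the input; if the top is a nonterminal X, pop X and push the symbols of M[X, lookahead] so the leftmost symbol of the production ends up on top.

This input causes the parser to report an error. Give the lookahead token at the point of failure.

step 1: stack=$ S  input=x e x $  — expand S → U R a S
step 2: stack=$ S a R U  input=x e x $  — expand U → x
step 3: stack=$ S a R x  input=x e x $  — match x
step 4: stack=$ S a R  input=e x $  — expand R → e x
step 5: stack=$ S a x e  input=e x $  — match e
step 6: stack=$ S a x  input=x $  — match x
step 7: stack=$ S a  input=$  — error: top is terminal a but lookahead is $

$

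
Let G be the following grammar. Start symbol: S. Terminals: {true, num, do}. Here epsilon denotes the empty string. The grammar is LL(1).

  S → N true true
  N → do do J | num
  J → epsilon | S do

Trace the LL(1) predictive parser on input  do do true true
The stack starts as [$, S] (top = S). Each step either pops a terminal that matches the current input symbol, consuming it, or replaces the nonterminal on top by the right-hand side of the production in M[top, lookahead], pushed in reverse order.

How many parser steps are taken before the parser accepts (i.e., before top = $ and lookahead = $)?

     Stack                Input              Action
  1  $ S                  do do true true $  expand S → N true true
  2  $ true true N        do do true true $  expand N → do do J
  3  $ true true J do do  do do true true $  match do
  4  $ true true J do     do true true $     match do
  5  $ true true J        true true $        expand J → epsilon
  6  $ true true          true true $        match true
  7  $ true               true $             match true
Accept reached after 7 steps.

7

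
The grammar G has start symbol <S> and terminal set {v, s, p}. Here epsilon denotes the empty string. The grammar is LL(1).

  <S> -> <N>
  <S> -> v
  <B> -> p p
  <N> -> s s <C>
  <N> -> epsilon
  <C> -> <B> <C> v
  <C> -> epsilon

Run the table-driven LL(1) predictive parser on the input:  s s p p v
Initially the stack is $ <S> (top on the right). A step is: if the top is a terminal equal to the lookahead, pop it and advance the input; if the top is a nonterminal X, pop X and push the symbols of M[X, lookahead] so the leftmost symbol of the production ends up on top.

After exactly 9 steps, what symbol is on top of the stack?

v

     Stack        Input        Action
  1  $ <S>        s s p p v $  expand <S> -> <N>
  2  $ <N>        s s p p v $  expand <N> -> s s <C>
  3  $ <C> s s    s s p p v $  match s
  4  $ <C> s      s p p v $    match s
  5  $ <C>        p p v $      expand <C> -> <B> <C> v
  6  $ v <C> <B>  p p v $      expand <B> -> p p
  7  $ v <C> p p  p p v $      match p
  8  $ v <C> p    p v $        match p
  9  $ v <C>      v $          expand <C> -> epsilon
Stack after step 9: $ v (top = v).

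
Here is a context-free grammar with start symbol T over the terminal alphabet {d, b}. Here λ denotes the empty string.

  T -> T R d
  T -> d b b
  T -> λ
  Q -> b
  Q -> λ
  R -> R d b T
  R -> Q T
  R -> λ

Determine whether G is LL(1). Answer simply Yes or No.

No

FIRST(T) = {λ, b, d}
FIRST(Q) = {λ, b}
FIRST(R) = {λ, b, d}
FOLLOW(T) = {$, b, d}
FOLLOW(Q) = {b, d}
FOLLOW(R) = {d}
Cell M[Q, b] receives both Q -> b and Q -> λ — the grammar is not LL(1).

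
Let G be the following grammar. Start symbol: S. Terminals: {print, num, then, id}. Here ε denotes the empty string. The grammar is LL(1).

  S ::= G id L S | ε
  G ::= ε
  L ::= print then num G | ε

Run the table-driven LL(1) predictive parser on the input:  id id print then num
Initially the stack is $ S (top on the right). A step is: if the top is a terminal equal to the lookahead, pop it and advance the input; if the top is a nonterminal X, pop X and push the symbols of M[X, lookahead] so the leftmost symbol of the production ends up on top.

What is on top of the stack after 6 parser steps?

     Stack       Input                   Action
  1  $ S         id id print then num $  expand S ::= G id L S
  2  $ S L id G  id id print then num $  expand G ::= ε
  3  $ S L id    id id print then num $  match id
  4  $ S L       id print then num $     expand L ::= ε
  5  $ S         id print then num $     expand S ::= G id L S
  6  $ S L id G  id print then num $     expand G ::= ε
Stack after step 6: $ S L id (top = id).

id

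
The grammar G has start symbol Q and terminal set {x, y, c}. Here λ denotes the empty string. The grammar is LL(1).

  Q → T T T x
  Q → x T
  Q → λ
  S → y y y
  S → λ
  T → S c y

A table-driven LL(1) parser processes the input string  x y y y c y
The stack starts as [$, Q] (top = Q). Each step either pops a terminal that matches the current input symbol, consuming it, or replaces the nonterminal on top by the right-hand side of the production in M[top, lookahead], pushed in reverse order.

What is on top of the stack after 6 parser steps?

y

step 1: stack=$ Q  input=x y y y c y $  — expand Q → x T
step 2: stack=$ T x  input=x y y y c y $  — match x
step 3: stack=$ T  input=y y y c y $  — expand T → S c y
step 4: stack=$ y c S  input=y y y c y $  — expand S → y y y
step 5: stack=$ y c y y y  input=y y y c y $  — match y
step 6: stack=$ y c y y  input=y y c y $  — match y
Stack after step 6: $ y c y (top = y).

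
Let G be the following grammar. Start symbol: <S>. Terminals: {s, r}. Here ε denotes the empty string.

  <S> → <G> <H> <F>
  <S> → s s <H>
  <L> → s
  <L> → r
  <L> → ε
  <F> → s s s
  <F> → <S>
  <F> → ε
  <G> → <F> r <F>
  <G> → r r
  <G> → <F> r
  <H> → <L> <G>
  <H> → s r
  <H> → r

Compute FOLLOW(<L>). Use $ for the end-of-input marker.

FIRST(<L>) = {ε, r, s}
FIRST(<S>) = {r, s}  (via <G> <H> <F>)
FIRST(<F>) = {ε, r, s}  (via <S>)
FIRST(<G>) = {r, s}  (via <F> r <F>, <F> r)
FIRST(<H>) = {r, s}  (via <L> <G>)
FOLLOW(<S>) includes $ since <S> is the start symbol.
FOLLOW(<L>): in <H>→<L> <G>, <L> is followed by <G> with FIRST {r, s}. Thus FOLLOW(<L>) = {r, s}.
FOLLOW(<S>): in <F>→<S>, the suffix after <S> is empty, so FOLLOW(<S>) ⊇ FOLLOW(<F>) = {$, r, s}. Thus FOLLOW(<S>) = {$, r, s}.
FOLLOW(<H>): in <S>→<G> <H> <F>, <H> is followed by <F> with FIRST {ε, r, s}; in <S>→<G> <H> <F>, the suffix after <H> is nullable, so FOLLOW(<H>) ⊇ FOLLOW(<S>) = {$, r, s}; in <S>→s s <H>, the suffix after <H> is empty, so FOLLOW(<H>) ⊇ FOLLOW(<S>) = {$, r, s}. Thus FOLLOW(<H>) = {$, r, s}.
FOLLOW(<G>): in <S>→<G> <H> <F>, <G> is followed by <H> <F> with FIRST {r, s}; in <H>→<L> <G>, the suffix after <G> is empty, so FOLLOW(<G>) ⊇ FOLLOW(<H>) = {$, r, s}. Thus FOLLOW(<G>) = {$, r, s}.
FOLLOW(<F>): in <S>→<G> <H> <F>, the suffix after <F> is empty, so FOLLOW(<F>) ⊇ FOLLOW(<S>) = {$, r, s}; in <G>→<F> r <F> (occurrence 1), <F> is followed by r <F> with FIRST {r}; in <G>→<F> r <F> (occurrence 2), the suffix after <F> is empty, so FOLLOW(<F>) ⊇ FOLLOW(<G>) = {$, r, s}; in <G>→<F> r, <F> is followed by r with FIRST {r}. Thus FOLLOW(<F>) = {$, r, s}.

{r, s}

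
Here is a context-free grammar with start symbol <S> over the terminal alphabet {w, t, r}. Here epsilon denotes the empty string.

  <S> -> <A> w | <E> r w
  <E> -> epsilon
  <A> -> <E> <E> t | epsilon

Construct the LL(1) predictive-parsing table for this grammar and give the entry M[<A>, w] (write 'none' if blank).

<A> -> epsilon

FIRST(<E>): from <E>->epsilon we get {epsilon}. So FIRST(<E>) = {epsilon}.
FIRST(<A>): from <A>-><E> <E> t we get {t}; from <A>->epsilon we get {epsilon}. So FIRST(<A>) = {epsilon, t}.
FIRST(<S>): from <S>-><A> w we get {t, w}; from <S>-><E> r w we get {r}. So FIRST(<S>) = {r, t, w}.
FOLLOW(<S>) includes $ since <S> is the start symbol.
FOLLOW(<A>): in <S>-><A> w, <A> is followed by w with FIRST {w}. Thus FOLLOW(<A>) = {w}.
For <A> -> <E> <E> t: FIRST(<E> <E> t) = {t}, so it goes in M[<A>, t] for t ∈ {t}.
For <A> -> epsilon: FIRST(epsilon) = {epsilon}, so it goes in M[<A>, t] for t ∈ {}; since epsilon ∈ FIRST, also for every t ∈ FOLLOW(<A>) = {w}.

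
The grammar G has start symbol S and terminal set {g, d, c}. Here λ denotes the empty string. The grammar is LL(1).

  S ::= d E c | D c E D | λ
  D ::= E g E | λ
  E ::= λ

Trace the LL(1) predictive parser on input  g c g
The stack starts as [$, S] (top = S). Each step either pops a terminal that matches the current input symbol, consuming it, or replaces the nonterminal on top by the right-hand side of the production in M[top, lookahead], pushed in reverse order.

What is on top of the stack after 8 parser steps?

     Stack          Input    Action
  1  $ S            g c g $  expand S ::= D c E D
  2  $ D E c D      g c g $  expand D ::= E g E
  3  $ D E c E g E  g c g $  expand E ::= λ
  4  $ D E c E g    g c g $  match g
  5  $ D E c E      c g $    expand E ::= λ
  6  $ D E c        c g $    match c
  7  $ D E          g $      expand E ::= λ
  8  $ D            g $      expand D ::= E g E
Stack after step 8: $ E g E (top = E).

E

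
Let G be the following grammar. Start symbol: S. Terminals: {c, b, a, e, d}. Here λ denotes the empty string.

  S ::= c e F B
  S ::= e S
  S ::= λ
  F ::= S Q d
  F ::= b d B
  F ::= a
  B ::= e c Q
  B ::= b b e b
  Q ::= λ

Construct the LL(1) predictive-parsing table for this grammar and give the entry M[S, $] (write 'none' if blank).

S ::= λ

FIRST(S) = {λ, c, e}
FIRST(B) = {b, e}
FIRST(Q) = {λ}
FIRST(F) = {a, b, c, d, e}  (via S Q d)
FOLLOW(S) includes $ since S is the start symbol.
FOLLOW(S): in S::=e S, the suffix after S is empty (adds nothing new); in F::=S Q d, S is followed by Q d with FIRST {d}. Thus FOLLOW(S) = {$, d}.
For S ::= c e F B: FIRST(c e F B) = {c}, so it goes in M[S, t] for t ∈ {c}.
For S ::= e S: FIRST(e S) = {e}, so it goes in M[S, t] for t ∈ {e}.
For S ::= λ: FIRST(λ) = {λ}, so it goes in M[S, t] for t ∈ {}; since λ ∈ FIRST, also for every t ∈ FOLLOW(S) = {$, d}.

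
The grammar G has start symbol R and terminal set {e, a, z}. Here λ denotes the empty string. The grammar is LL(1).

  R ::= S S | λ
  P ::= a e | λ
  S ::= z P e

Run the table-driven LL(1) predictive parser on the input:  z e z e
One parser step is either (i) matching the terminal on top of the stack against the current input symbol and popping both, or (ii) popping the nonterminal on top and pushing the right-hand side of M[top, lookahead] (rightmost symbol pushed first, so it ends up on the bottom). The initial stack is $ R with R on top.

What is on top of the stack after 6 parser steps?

step 1: stack=$ R  input=z e z e $  — expand R ::= S S
step 2: stack=$ S S  input=z e z e $  — expand S ::= z P e
step 3: stack=$ S e P z  input=z e z e $  — match z
step 4: stack=$ S e P  input=e z e $  — expand P ::= λ
step 5: stack=$ S e  input=e z e $  — match e
step 6: stack=$ S  input=z e $  — expand S ::= z P e
Stack after step 6: $ e P z (top = z).

z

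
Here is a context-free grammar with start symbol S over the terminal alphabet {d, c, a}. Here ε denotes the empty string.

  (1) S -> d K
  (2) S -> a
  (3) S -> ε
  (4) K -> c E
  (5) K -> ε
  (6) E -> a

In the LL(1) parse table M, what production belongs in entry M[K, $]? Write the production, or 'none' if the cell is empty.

FIRST(S): from S->d K we get {d}; from S->a we get {a}; from S->ε we get {ε}. So FIRST(S) = {ε, a, d}.
FIRST(K): from K->c E we get {c}; from K->ε we get {ε}. So FIRST(K) = {ε, c}.
FIRST(E): from E->a we get {a}. So FIRST(E) = {a}.
FOLLOW(S) includes $ since S is the start symbol.
FOLLOW(S): S appears on no right-hand side. Thus FOLLOW(S) = {$}.
FOLLOW(K): in S->d K, the suffix after K is empty, so FOLLOW(K) ⊇ FOLLOW(S) = {$}. Thus FOLLOW(K) = {$}.
For K -> c E: FIRST(c E) = {c}, so it goes in M[K, t] for t ∈ {c}.
For K -> ε: FIRST(ε) = {ε}, so it goes in M[K, t] for t ∈ {}; since ε ∈ FIRST, also for every t ∈ FOLLOW(K) = {$}.

K -> ε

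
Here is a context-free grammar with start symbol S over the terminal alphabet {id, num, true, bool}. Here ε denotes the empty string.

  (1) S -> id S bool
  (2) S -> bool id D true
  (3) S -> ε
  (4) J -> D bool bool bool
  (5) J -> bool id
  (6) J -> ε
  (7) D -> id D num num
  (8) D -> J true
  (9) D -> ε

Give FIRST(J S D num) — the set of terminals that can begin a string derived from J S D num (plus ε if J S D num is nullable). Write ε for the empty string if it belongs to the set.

FIRST(S): from S->id S bool we get {id}; from S->bool id D true we get {bool}; from S->ε we get {ε}. So FIRST(S) = {ε, bool, id}.
FIRST(J): from J->D bool bool bool we get {bool, id, true}; from J->bool id we get {bool}; from J->ε we get {ε}. So FIRST(J) = {ε, bool, id, true}.
FIRST(D): from D->id D num num we get {id}; from D->J true we get {bool, id, true}; from D->ε we get {ε}. So FIRST(D) = {ε, bool, id, true}.
FIRST(J S D num): take FIRST of each symbol in turn, carrying on past any symbol whose FIRST contains ε; result {bool, id, num, true}.

{bool, id, num, true}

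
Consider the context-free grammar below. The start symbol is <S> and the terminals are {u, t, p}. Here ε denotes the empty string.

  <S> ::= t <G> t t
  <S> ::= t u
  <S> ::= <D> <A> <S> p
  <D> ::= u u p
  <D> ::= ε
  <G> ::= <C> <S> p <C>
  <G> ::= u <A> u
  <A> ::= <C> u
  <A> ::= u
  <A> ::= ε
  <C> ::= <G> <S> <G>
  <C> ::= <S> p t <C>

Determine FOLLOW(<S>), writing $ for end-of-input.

{$, p, t, u}

FIRST(<D>): from <D>::=u u p we get {u}; from <D>::=ε we get {ε}. So FIRST(<D>) = {ε, u}.
FIRST(<S>): from <S>::=t <G> t t we get {t}; from <S>::=t u we get {t}; from <S>::=<D> <A> <S> p we get {t, u}. So FIRST(<S>) = {t, u}.
FIRST(<G>): from <G>::=<C> <S> p <C> we get {t, u}; from <G>::=u <A> u we get {u}. So FIRST(<G>) = {t, u}.
FIRST(<C>): from <C>::=<G> <S> <G> we get {t, u}; from <C>::=<S> p t <C> we get {t, u}. So FIRST(<C>) = {t, u}.
FIRST(<A>): from <A>::=<C> u we get {t, u}; from <A>::=u we get {u}; from <A>::=ε we get {ε}. So FIRST(<A>) = {ε, t, u}.
FOLLOW(<S>) includes $ since <S> is the start symbol.
FOLLOW(<S>): in <S>::=<D> <A> <S> p, <S> is followed by p with FIRST {p}; in <G>::=<C> <S> p <C>, <S> is followed by p <C> with FIRST {p}; in <C>::=<G> <S> <G>, <S> is followed by <G> with FIRST {t, u}; in <C>::=<S> p t <C>, <S> is followed by p t <C> with FIRST {p}. Thus FOLLOW(<S>) = {$, p, t, u}.
FOLLOW(<D>): in <S>::=<D> <A> <S> p, <D> is followed by <A> <S> p with FIRST {t, u}. Thus FOLLOW(<D>) = {t, u}.
FOLLOW(<A>): in <S>::=<D> <A> <S> p, <A> is followed by <S> p with FIRST {t, u}; in <G>::=u <A> u, <A> is followed by u with FIRST {u}. Thus FOLLOW(<A>) = {t, u}.
FOLLOW(<G>): in <S>::=t <G> t t, <G> is followed by t t with FIRST {t}; in <C>::=<G> <S> <G> (occurrence 1), <G> is followed by <S> <G> with FIRST {t, u}; in <C>::=<G> <S> <G> (occurrence 2), the suffix after <G> is empty, so FOLLOW(<G>) ⊇ FOLLOW(<C>) = {t, u}. Thus FOLLOW(<G>) = {t, u}.
FOLLOW(<C>): in <G>::=<C> <S> p <C> (occurrence 1), <C> is followed by <S> p <C> with FIRST {t, u}; in <G>::=<C> <S> p <C> (occurrence 2), the suffix after <C> is empty, so FOLLOW(<C>) ⊇ FOLLOW(<G>) = {t, u}; in <A>::=<C> u, <C> is followed by u with FIRST {u}; in <C>::=<S> p t <C>, the suffix after <C> is empty (adds nothing new). Thus FOLLOW(<C>) = {t, u}.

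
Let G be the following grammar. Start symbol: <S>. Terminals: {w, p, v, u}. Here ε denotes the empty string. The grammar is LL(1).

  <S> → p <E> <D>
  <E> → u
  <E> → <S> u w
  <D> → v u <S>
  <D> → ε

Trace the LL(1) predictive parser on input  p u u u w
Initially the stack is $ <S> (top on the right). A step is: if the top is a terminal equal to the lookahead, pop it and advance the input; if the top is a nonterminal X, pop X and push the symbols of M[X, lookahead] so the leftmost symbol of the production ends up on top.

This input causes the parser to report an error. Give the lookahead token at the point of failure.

     Stack        Input        Action
  1  $ <S>        p u u u w $  expand <S> → p <E> <D>
  2  $ <D> <E> p  p u u u w $  match p
  3  $ <D> <E>    u u u w $    expand <E> → u
  4  $ <D> u      u u u w $    match u
  5  $ <D>        u u w $      expand <D> → ε
  6  $            u u w $      error: stack empty but input remains

u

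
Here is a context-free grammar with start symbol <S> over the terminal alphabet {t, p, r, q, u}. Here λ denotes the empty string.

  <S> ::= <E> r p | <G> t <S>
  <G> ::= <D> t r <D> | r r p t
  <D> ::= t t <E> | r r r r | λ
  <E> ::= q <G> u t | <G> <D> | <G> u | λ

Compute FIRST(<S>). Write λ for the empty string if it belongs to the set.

FIRST(<D>) = {λ, r, t}
FIRST(<G>) = {r, t}  (via <D> t r <D>)
FIRST(<E>) = {λ, q, r, t}  (via <G> <D>, <G> u)
FIRST(<S>) = {q, r, t}  (via <E> r p, <G> t <S>)

{q, r, t}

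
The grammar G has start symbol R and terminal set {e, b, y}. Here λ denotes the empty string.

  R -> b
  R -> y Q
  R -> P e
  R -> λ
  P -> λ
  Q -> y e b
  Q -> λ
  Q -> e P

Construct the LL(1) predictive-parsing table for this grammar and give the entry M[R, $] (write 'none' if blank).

R -> λ

FIRST(P) = {λ}
FIRST(Q) = {λ, e, y}
FIRST(R) = {λ, b, e, y}  (via P e)
FOLLOW(R) includes $ since R is the start symbol.
FOLLOW(R): R appears on no right-hand side. Thus FOLLOW(R) = {$}.
For R -> b: FIRST(b) = {b}, so it goes in M[R, t] for t ∈ {b}.
For R -> y Q: FIRST(y Q) = {y}, so it goes in M[R, t] for t ∈ {y}.
For R -> P e: FIRST(P e) = {e}, so it goes in M[R, t] for t ∈ {e}.
For R -> λ: FIRST(λ) = {λ}, so it goes in M[R, t] for t ∈ {}; since λ ∈ FIRST, also for every t ∈ FOLLOW(R) = {$}.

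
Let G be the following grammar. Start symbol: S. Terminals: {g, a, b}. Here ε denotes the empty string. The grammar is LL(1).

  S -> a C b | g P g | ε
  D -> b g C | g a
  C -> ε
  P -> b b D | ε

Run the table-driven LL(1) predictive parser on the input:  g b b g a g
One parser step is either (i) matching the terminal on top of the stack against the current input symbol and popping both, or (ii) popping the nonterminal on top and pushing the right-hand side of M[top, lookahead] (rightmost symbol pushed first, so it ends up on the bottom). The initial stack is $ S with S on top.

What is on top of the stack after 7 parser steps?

step 1: stack=$ S  input=g b b g a g $  — expand S -> g P g
step 2: stack=$ g P g  input=g b b g a g $  — match g
step 3: stack=$ g P  input=b b g a g $  — expand P -> b b D
step 4: stack=$ g D b b  input=b b g a g $  — match b
step 5: stack=$ g D b  input=b g a g $  — match b
step 6: stack=$ g D  input=g a g $  — expand D -> g a
step 7: stack=$ g a g  input=g a g $  — match g
Stack after step 7: $ g a (top = a).

a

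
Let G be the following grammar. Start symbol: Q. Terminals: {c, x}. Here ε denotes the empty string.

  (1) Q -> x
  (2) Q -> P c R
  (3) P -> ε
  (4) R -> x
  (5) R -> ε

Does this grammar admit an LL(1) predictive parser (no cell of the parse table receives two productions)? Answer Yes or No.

FIRST(Q) = {c, x}
FIRST(P) = {ε}
FIRST(R) = {ε, x}
FOLLOW(Q) = {$}
FOLLOW(P) = {c}
FOLLOW(R) = {$}
Each cell of M receives at most one production.

Yes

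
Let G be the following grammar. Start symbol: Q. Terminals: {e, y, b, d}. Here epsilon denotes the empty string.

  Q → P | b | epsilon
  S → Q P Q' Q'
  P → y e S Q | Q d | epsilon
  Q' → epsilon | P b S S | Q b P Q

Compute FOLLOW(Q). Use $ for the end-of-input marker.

FIRST(Q): from Q→P we get {epsilon, b, d, y}; from Q→b we get {b}; from Q→epsilon we get {epsilon}. So FIRST(Q) = {epsilon, b, d, y}.
FIRST(P): from P→y e S Q we get {y}; from P→Q d we get {b, d, y}; from P→epsilon we get {epsilon}. So FIRST(P) = {epsilon, b, d, y}.
FIRST(Q'): from Q'→epsilon we get {epsilon}; from Q'→P b S S we get {b, d, y}; from Q'→Q b P Q we get {b, d, y}. So FIRST(Q') = {epsilon, b, d, y}.
FIRST(S): from S→Q P Q' Q' we get {epsilon, b, d, y}. So FIRST(S) = {epsilon, b, d, y}.
FOLLOW(Q) includes $ since Q is the start symbol.
FOLLOW(Q): in S→Q P Q' Q', Q is followed by P Q' Q' with FIRST {epsilon, b, d, y}; in S→Q P Q' Q', the suffix after Q is nullable, so FOLLOW(Q) ⊇ FOLLOW(S) = {$, b, d, y}; in P→y e S Q, the suffix after Q is empty, so FOLLOW(Q) ⊇ FOLLOW(P) = {$, b, d, y}; in P→Q d, Q is followed by d with FIRST {d}; in Q'→Q b P Q (occurrence 1), Q is followed by b P Q with FIRST {b}; in Q'→Q b P Q (occurrence 2), the suffix after Q is empty, so FOLLOW(Q) ⊇ FOLLOW(Q') = {$, b, d, y}. Thus FOLLOW(Q) = {$, b, d, y}.
FOLLOW(S): in P→y e S Q, S is followed by Q with FIRST {epsilon, b, d, y}; in P→y e S Q, the suffix after S is nullable, so FOLLOW(S) ⊇ FOLLOW(P) = {$, b, d, y}; in Q'→P b S S (occurrence 1), S is followed by S with FIRST {epsilon, b, d, y}; in Q'→P b S S (occurrence 1), the suffix after S is nullable, so FOLLOW(S) ⊇ FOLLOW(Q') = {$, b, d, y}; in Q'→P b S S (occurrence 2), the suffix after S is empty, so FOLLOW(S) ⊇ FOLLOW(Q') = {$, b, d, y}. Thus FOLLOW(S) = {$, b, d, y}.
FOLLOW(Q'): in S→Q P Q' Q' (occurrence 1), Q' is followed by Q' with FIRST {epsilon, b, d, y}; in S→Q P Q' Q' (occurrence 1), the suffix after Q' is nullable, so FOLLOW(Q') ⊇ FOLLOW(S) = {$, b, d, y}; in S→Q P Q' Q' (occurrence 2), the suffix after Q' is empty, so FOLLOW(Q') ⊇ FOLLOW(S) = {$, b, d, y}. Thus FOLLOW(Q') = {$, b, d, y}.
FOLLOW(P): in Q→P, the suffix after P is empty, so FOLLOW(P) ⊇ FOLLOW(Q) = {$, b, d, y}; in S→Q P Q' Q', P is followed by Q' Q' with FIRST {epsilon, b, d, y}; in S→Q P Q' Q', the suffix after P is nullable, so FOLLOW(P) ⊇ FOLLOW(S) = {$, b, d, y}; in Q'→P b S S, P is followed by b S S with FIRST {b}; in Q'→Q b P Q, P is followed by Q with FIRST {epsilon, b, d, y}; in Q'→Q b P Q, the suffix after P is nullable, so FOLLOW(P) ⊇ FOLLOW(Q') = {$, b, d, y}. Thus FOLLOW(P) = {$, b, d, y}.

{$, b, d, y}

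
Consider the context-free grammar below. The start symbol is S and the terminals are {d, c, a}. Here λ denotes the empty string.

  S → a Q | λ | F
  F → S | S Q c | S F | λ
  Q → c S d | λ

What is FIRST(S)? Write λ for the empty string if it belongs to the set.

FIRST(Q) = {λ, c}
FIRST(S) = {λ, a, c}  (via F)
FIRST(F) = {λ, a, c}  (via S, S Q c, S F)

{λ, a, c}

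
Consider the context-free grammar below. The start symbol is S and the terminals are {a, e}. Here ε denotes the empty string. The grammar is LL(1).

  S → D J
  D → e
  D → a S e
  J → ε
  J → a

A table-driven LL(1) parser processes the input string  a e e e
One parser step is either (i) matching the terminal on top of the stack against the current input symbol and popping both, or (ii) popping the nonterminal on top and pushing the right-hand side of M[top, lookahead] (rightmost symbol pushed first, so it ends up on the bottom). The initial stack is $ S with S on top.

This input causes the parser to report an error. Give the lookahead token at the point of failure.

step 1: stack=$ S  input=a e e e $  — expand S → D J
step 2: stack=$ J D  input=a e e e $  — expand D → a S e
step 3: stack=$ J e S a  input=a e e e $  — match a
step 4: stack=$ J e S  input=e e e $  — expand S → D J
step 5: stack=$ J e J D  input=e e e $  — expand D → e
step 6: stack=$ J e J e  input=e e e $  — match e
step 7: stack=$ J e J  input=e e $  — expand J → ε
step 8: stack=$ J e  input=e e $  — match e
step 9: stack=$ J  input=e $  — expand J → ε
step 10: stack=$  input=e $  — error: stack empty but input remains

e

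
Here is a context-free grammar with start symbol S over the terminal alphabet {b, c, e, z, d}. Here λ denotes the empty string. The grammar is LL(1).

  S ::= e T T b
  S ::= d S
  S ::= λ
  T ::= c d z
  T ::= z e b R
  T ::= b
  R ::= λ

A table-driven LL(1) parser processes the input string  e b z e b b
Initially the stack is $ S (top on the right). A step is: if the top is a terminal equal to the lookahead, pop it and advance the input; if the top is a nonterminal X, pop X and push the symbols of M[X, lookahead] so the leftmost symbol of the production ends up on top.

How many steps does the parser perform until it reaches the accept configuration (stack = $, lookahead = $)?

step 1: stack=$ S  input=e b z e b b $  — expand S ::= e T T b
step 2: stack=$ b T T e  input=e b z e b b $  — match e
step 3: stack=$ b T T  input=b z e b b $  — expand T ::= b
step 4: stack=$ b T b  input=b z e b b $  — match b
step 5: stack=$ b T  input=z e b b $  — expand T ::= z e b R
step 6: stack=$ b R b e z  input=z e b b $  — match z
step 7: stack=$ b R b e  input=e b b $  — match e
step 8: stack=$ b R b  input=b b $  — match b
step 9: stack=$ b R  input=b $  — expand R ::= λ
step 10: stack=$ b  input=b $  — match b
Accept reached after 10 steps.

10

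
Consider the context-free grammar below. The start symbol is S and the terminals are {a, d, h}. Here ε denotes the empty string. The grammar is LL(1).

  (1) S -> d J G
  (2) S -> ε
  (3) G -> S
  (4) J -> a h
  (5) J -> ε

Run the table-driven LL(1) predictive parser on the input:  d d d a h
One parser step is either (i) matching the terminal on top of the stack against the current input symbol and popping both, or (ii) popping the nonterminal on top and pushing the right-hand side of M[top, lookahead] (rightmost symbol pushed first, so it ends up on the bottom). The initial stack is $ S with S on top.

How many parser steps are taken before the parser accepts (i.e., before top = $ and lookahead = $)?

step 1: stack=$ S  input=d d d a h $  — expand S -> d J G
step 2: stack=$ G J d  input=d d d a h $  — match d
step 3: stack=$ G J  input=d d a h $  — expand J -> ε
step 4: stack=$ G  input=d d a h $  — expand G -> S
step 5: stack=$ S  input=d d a h $  — expand S -> d J G
step 6: stack=$ G J d  input=d d a h $  — match d
step 7: stack=$ G J  input=d a h $  — expand J -> ε
step 8: stack=$ G  input=d a h $  — expand G -> S
step 9: stack=$ S  input=d a h $  — expand S -> d J G
step 10: stack=$ G J d  input=d a h $  — match d
step 11: stack=$ G J  input=a h $  — expand J -> a h
step 12: stack=$ G h a  input=a h $  — match a
step 13: stack=$ G h  input=h $  — match h
step 14: stack=$ G  input=$  — expand G -> S
step 15: stack=$ S  input=$  — expand S -> ε
Accept reached after 15 steps.

15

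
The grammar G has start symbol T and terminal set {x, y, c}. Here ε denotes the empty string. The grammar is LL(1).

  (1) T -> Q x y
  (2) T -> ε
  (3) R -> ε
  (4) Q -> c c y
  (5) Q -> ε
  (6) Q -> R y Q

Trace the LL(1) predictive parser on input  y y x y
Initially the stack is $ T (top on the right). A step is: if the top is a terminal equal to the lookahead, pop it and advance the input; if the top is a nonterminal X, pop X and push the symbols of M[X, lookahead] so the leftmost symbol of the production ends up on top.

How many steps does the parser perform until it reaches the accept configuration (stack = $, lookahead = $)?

      Stack        Input      Action
   1  $ T          y y x y $  expand T -> Q x y
   2  $ y x Q      y y x y $  expand Q -> R y Q
   3  $ y x Q y R  y y x y $  expand R -> ε
   4  $ y x Q y    y y x y $  match y
   5  $ y x Q      y x y $    expand Q -> R y Q
   6  $ y x Q y R  y x y $    expand R -> ε
   7  $ y x Q y    y x y $    match y
   8  $ y x Q      x y $      expand Q -> ε
   9  $ y x        x y $      match x
  10  $ y          y $        match y
Accept reached after 10 steps.

10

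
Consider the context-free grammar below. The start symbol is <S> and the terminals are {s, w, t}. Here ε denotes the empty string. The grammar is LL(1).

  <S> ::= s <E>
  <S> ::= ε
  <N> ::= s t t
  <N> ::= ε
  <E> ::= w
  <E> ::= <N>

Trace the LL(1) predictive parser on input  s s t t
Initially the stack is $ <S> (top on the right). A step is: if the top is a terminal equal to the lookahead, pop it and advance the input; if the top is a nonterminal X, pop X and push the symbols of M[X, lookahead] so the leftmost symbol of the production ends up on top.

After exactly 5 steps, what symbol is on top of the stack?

t

step 1: stack=$ <S>  input=s s t t $  — expand <S> ::= s <E>
step 2: stack=$ <E> s  input=s s t t $  — match s
step 3: stack=$ <E>  input=s t t $  — expand <E> ::= <N>
step 4: stack=$ <N>  input=s t t $  — expand <N> ::= s t t
step 5: stack=$ t t s  input=s t t $  — match s
Stack after step 5: $ t t (top = t).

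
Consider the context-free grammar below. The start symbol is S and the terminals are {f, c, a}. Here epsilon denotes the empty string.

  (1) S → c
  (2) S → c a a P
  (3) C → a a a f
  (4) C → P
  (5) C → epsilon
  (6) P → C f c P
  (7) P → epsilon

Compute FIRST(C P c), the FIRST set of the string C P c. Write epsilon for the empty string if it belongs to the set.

FIRST(S) = {c}
FIRST(C) = {epsilon, a, f}  (via P)
FIRST(P) = {epsilon, a, f}  (via C f c P)
FIRST(C P c): take FIRST of each symbol in turn, carrying on past any symbol whose FIRST contains epsilon; result {a, c, f}.

{a, c, f}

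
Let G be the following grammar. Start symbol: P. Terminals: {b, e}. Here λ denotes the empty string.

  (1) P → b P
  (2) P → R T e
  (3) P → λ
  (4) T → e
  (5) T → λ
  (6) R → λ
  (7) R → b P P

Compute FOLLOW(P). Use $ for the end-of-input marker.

FIRST(T) = {λ, e}
FIRST(R) = {λ, b}
FIRST(P) = {λ, b, e}  (via R T e)
FOLLOW(P) includes $ since P is the start symbol.
FOLLOW(T): in P→R T e, T is followed by e with FIRST {e}. Thus FOLLOW(T) = {e}.
FOLLOW(R): in P→R T e, R is followed by T e with FIRST {e}. Thus FOLLOW(R) = {e}.
FOLLOW(P): in P→b P, the suffix after P is empty (adds nothing new); in R→b P P (occurrence 1), P is followed by P with FIRST {λ, b, e}; in R→b P P (occurrence 1), the suffix after P is nullable, so FOLLOW(P) ⊇ FOLLOW(R) = {e}; in R→b P P (occurrence 2), the suffix after P is empty, so FOLLOW(P) ⊇ FOLLOW(R) = {e}. Thus FOLLOW(P) = {$, b, e}.

{$, b, e}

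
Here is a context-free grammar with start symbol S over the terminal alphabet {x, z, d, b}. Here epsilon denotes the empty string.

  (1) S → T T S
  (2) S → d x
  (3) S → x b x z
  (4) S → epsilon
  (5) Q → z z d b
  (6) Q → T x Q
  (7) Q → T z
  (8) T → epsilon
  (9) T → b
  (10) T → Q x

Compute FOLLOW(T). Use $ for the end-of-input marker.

FIRST(S) = {epsilon, b, d, x, z}  (via T T S)
FIRST(Q) = {b, x, z}  (via T x Q, T z)
FIRST(T) = {epsilon, b, x, z}  (via Q x)
FOLLOW(S) includes $ since S is the start symbol.
FOLLOW(S): in S→T T S, the suffix after S is empty (adds nothing new). Thus FOLLOW(S) = {$}.
FOLLOW(Q): in Q→T x Q, the suffix after Q is empty (adds nothing new); in T→Q x, Q is followed by x with FIRST {x}. Thus FOLLOW(Q) = {x}.
FOLLOW(T): in S→T T S (occurrence 1), T is followed by T S with FIRST {epsilon, b, d, x, z}; in S→T T S (occurrence 1), the suffix after T is nullable, so FOLLOW(T) ⊇ FOLLOW(S) = {$}; in S→T T S (occurrence 2), T is followed by S with FIRST {epsilon, b, d, x, z}; in S→T T S (occurrence 2), the suffix after T is nullable, so FOLLOW(T) ⊇ FOLLOW(S) = {$}; in Q→T x Q, T is followed by x Q with FIRST {x}; in Q→T z, T is followed by z with FIRST {z}. Thus FOLLOW(T) = {$, b, d, x, z}.

{$, b, d, x, z}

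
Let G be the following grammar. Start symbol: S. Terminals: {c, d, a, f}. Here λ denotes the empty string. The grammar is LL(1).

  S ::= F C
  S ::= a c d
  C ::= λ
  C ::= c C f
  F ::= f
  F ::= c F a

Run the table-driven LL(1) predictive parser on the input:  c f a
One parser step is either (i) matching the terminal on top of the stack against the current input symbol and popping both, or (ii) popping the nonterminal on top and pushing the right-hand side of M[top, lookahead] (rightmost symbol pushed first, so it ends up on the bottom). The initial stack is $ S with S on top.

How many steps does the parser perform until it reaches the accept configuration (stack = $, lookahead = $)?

     Stack      Input    Action
  1  $ S        c f a $  expand S ::= F C
  2  $ C F      c f a $  expand F ::= c F a
  3  $ C a F c  c f a $  match c
  4  $ C a F    f a $    expand F ::= f
  5  $ C a f    f a $    match f
  6  $ C a      a $      match a
  7  $ C        $        expand C ::= λ
Accept reached after 7 steps.

7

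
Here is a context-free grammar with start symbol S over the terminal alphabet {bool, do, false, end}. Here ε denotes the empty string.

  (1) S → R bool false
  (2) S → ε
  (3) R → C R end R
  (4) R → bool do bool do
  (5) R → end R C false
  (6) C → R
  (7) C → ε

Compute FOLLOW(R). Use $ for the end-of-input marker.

FIRST(S) = {ε, bool, end}  (via R bool false)
FIRST(R) = {bool, end}  (via C R end R)
FIRST(C) = {ε, bool, end}  (via R)
FOLLOW(S) includes $ since S is the start symbol.
FOLLOW(S): S appears on no right-hand side. Thus FOLLOW(S) = {$}.
FOLLOW(C): in R→C R end R, C is followed by R end R with FIRST {bool, end}; in R→end R C false, C is followed by false with FIRST {false}. Thus FOLLOW(C) = {bool, end, false}.
FOLLOW(R): in S→R bool false, R is followed by bool false with FIRST {bool}; in R→C R end R (occurrence 1), R is followed by end R with FIRST {end}; in R→C R end R (occurrence 2), the suffix after R is empty (adds nothing new); in R→end R C false, R is followed by C false with FIRST {bool, end, false}; in C→R, the suffix after R is empty, so FOLLOW(R) ⊇ FOLLOW(C) = {bool, end, false}. Thus FOLLOW(R) = {bool, end, false}.

{bool, end, false}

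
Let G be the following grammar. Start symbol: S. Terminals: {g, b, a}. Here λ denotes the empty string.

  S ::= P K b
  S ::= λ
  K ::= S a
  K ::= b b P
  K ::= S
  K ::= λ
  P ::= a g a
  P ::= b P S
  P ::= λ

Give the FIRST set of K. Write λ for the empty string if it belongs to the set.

FIRST(P) = {λ, a, b}
FIRST(S) = {λ, a, b}  (via P K b)
FIRST(K) = {λ, a, b}  (via S a, S)

{λ, a, b}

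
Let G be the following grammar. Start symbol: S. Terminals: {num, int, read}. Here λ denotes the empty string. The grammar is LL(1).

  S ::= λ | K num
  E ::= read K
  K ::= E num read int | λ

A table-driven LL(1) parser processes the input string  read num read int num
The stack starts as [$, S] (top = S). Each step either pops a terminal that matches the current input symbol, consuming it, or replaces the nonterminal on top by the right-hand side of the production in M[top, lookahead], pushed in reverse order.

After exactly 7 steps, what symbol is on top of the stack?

step 1: stack=$ S  input=read num read int num $  — expand S ::= K num
step 2: stack=$ num K  input=read num read int num $  — expand K ::= E num read int
step 3: stack=$ num int read num E  input=read num read int num $  — expand E ::= read K
step 4: stack=$ num int read num K read  input=read num read int num $  — match read
step 5: stack=$ num int read num K  input=num read int num $  — expand K ::= λ
step 6: stack=$ num int read num  input=num read int num $  — match num
step 7: stack=$ num int read  input=read int num $  — match read
Stack after step 7: $ num int (top = int).

int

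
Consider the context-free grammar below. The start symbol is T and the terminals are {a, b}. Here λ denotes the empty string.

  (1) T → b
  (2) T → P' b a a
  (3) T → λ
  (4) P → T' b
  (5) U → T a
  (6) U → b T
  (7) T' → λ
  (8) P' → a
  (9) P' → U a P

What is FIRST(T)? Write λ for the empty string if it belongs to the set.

{λ, a, b}

FIRST(T'): from T'→λ we get {λ}. So FIRST(T') = {λ}.
FIRST(P): from P→T' b we get {b}. So FIRST(P) = {b}.
FIRST(T): from T→b we get {b}; from T→P' b a a we get {a, b}; from T→λ we get {λ}. So FIRST(T) = {λ, a, b}.
FIRST(U): from U→T a we get {a, b}; from U→b T we get {b}. So FIRST(U) = {a, b}.
FIRST(P'): from P'→a we get {a}; from P'→U a P we get {a, b}. So FIRST(P') = {a, b}.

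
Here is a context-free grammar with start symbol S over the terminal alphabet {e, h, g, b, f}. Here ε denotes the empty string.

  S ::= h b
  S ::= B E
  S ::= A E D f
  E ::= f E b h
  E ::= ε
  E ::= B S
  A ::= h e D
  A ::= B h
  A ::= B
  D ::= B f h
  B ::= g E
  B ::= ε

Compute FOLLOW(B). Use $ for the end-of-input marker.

FIRST(B): from B::=g E we get {g}; from B::=ε we get {ε}. So FIRST(B) = {ε, g}.
FIRST(A): from A::=h e D we get {h}; from A::=B h we get {g, h}; from A::=B we get {ε, g}. So FIRST(A) = {ε, g, h}.
FIRST(D): from D::=B f h we get {f, g}. So FIRST(D) = {f, g}.
FIRST(S): from S::=h b we get {h}; from S::=B E we get {ε, f, g, h}; from S::=A E D f we get {f, g, h}. So FIRST(S) = {ε, f, g, h}.
FIRST(E): from E::=f E b h we get {f}; from E::=ε we get {ε}; from E::=B S we get {ε, f, g, h}. So FIRST(E) = {ε, f, g, h}.
FOLLOW(S) includes $ since S is the start symbol.
FOLLOW(A): in S::=A E D f, A is followed by E D f with FIRST {f, g, h}. Thus FOLLOW(A) = {f, g, h}.
FOLLOW(D): in S::=A E D f, D is followed by f with FIRST {f}; in A::=h e D, the suffix after D is empty, so FOLLOW(D) ⊇ FOLLOW(A) = {f, g, h}. Thus FOLLOW(D) = {f, g, h}.
FOLLOW(S): in E::=B S, the suffix after S is empty, so FOLLOW(S) ⊇ FOLLOW(E) = {$, b, f, g, h}. Thus FOLLOW(S) = {$, b, f, g, h}.
FOLLOW(E): in S::=B E, the suffix after E is empty, so FOLLOW(E) ⊇ FOLLOW(S) = {$, b, f, g, h}; in S::=A E D f, E is followed by D f with FIRST {f, g}; in E::=f E b h, E is followed by b h with FIRST {b}; in B::=g E, the suffix after E is empty, so FOLLOW(E) ⊇ FOLLOW(B) = {$, b, f, g, h}. Thus FOLLOW(E) = {$, b, f, g, h}.
FOLLOW(B): in S::=B E, B is followed by E with FIRST {ε, f, g, h}; in S::=B E, the suffix after B is nullable, so FOLLOW(B) ⊇ FOLLOW(S) = {$, b, f, g, h}; in E::=B S, B is followed by S with FIRST {ε, f, g, h}; in E::=B S, the suffix after B is nullable, so FOLLOW(B) ⊇ FOLLOW(E) = {$, b, f, g, h}; in A::=B h, B is followed by h with FIRST {h}; in A::=B, the suffix after B is empty, so FOLLOW(B) ⊇ FOLLOW(A) = {f, g, h}; in D::=B f h, B is followed by f h with FIRST {f}. Thus FOLLOW(B) = {$, b, f, g, h}.

{$, b, f, g, h}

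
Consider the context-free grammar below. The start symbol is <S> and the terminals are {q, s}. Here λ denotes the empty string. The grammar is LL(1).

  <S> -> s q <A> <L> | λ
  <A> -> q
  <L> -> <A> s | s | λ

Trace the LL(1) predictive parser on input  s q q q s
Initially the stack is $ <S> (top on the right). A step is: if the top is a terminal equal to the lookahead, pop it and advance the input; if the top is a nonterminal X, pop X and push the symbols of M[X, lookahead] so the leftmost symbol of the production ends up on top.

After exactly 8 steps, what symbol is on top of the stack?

s

step 1: stack=$ <S>  input=s q q q s $  — expand <S> -> s q <A> <L>
step 2: stack=$ <L> <A> q s  input=s q q q s $  — match s
step 3: stack=$ <L> <A> q  input=q q q s $  — match q
step 4: stack=$ <L> <A>  input=q q s $  — expand <A> -> q
step 5: stack=$ <L> q  input=q q s $  — match q
step 6: stack=$ <L>  input=q s $  — expand <L> -> <A> s
step 7: stack=$ s <A>  input=q s $  — expand <A> -> q
step 8: stack=$ s q  input=q s $  — match q
Stack after step 8: $ s (top = s).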